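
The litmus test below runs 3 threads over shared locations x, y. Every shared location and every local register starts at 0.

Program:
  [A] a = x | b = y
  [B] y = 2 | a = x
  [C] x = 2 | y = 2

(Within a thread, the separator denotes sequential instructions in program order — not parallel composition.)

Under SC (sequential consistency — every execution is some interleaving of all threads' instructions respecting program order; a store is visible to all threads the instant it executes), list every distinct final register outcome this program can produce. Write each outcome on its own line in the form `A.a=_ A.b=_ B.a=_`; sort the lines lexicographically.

A.a=0 A.b=0 B.a=0
A.a=0 A.b=0 B.a=2
A.a=0 A.b=2 B.a=0
A.a=0 A.b=2 B.a=2
A.a=2 A.b=0 B.a=2
A.a=2 A.b=2 B.a=0
A.a=2 A.b=2 B.a=2

outcome vector order: (A.a,A.b,B.a)
|SC outcomes| = 7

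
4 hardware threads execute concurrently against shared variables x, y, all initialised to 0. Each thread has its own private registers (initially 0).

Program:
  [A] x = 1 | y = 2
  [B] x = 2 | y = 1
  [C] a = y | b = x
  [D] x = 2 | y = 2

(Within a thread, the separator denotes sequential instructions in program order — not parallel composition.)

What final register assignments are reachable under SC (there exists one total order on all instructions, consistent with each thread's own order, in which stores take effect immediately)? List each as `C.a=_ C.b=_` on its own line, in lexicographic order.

outcome vector order: (C.a,C.b)
|SC outcomes| = 7

C.a=0 C.b=0
C.a=0 C.b=1
C.a=0 C.b=2
C.a=1 C.b=1
C.a=1 C.b=2
C.a=2 C.b=1
C.a=2 C.b=2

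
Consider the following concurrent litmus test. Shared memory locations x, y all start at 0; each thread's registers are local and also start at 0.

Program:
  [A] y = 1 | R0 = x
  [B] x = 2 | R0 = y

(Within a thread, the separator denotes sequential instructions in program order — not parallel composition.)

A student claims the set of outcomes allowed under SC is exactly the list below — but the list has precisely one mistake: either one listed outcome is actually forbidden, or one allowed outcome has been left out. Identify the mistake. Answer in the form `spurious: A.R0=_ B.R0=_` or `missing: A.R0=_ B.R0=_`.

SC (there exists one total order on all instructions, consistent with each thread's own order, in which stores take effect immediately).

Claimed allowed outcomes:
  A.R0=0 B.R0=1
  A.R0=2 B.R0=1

outcome vector order: (A.R0,B.R0)
[SC] allowed = {0/1, 2/0, 2/1}
SC∖claimed = {2/0}

missing: A.R0=2 B.R0=0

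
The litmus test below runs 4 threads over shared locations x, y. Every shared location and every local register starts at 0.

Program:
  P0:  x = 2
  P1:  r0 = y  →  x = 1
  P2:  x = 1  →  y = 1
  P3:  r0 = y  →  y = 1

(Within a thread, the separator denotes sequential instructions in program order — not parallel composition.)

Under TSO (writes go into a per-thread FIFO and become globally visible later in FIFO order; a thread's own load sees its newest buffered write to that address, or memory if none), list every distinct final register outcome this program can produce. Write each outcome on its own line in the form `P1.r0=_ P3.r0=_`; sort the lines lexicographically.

P1.r0=0 P3.r0=0
P1.r0=0 P3.r0=1
P1.r0=1 P3.r0=0
P1.r0=1 P3.r0=1

outcome vector order: (P1.r0,P3.r0)
|TSO outcomes| = 4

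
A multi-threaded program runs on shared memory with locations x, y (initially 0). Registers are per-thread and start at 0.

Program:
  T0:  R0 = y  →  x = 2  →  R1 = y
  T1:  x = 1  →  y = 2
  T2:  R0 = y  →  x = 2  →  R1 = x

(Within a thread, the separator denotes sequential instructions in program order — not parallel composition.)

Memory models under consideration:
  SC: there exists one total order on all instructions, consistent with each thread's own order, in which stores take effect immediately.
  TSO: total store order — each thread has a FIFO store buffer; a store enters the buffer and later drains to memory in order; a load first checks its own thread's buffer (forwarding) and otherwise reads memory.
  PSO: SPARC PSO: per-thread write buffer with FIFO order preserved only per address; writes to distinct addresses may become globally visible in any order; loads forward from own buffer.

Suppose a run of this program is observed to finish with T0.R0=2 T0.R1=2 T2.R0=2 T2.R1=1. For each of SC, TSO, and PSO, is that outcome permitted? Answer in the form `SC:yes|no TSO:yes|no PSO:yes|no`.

outcome vector order: (T0.R0,T0.R1,T2.R0,T2.R1)
[SC] allowed = {0001, 0002, 0022, 0201, 0202, 0222, 2201, 2202, 2222}
[TSO] allowed = {0001, 0002, 0022, 0201, 0202, 0222, 2201, 2202, 2222}
[PSO] allowed = {0001, 0002, 0021, 0022, 0201, 0202, 0221, 0222, 2201, 2202, 2221, 2222}
target 2221 ∈ {PSO}

SC:no TSO:no PSO:yes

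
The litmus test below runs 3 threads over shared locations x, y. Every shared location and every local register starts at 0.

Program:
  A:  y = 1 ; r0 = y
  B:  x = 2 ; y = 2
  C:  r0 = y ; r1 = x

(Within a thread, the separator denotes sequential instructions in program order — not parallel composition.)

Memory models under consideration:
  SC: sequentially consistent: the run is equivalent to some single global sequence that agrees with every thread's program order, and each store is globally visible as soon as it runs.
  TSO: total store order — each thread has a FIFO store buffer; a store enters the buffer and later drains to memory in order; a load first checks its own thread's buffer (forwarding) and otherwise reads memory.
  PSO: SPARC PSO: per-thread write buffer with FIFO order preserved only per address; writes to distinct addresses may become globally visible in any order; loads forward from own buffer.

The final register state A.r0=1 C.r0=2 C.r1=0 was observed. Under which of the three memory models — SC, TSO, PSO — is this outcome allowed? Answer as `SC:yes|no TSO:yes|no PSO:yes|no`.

SC:no TSO:no PSO:yes

outcome vector order: (A.r0,C.r0,C.r1)
under SC → 1/0/0, 1/0/2, 1/1/0, 1/1/2, 1/2/2, 2/0/0, 2/0/2, 2/1/0, 2/1/2, 2/2/2
under TSO → 1/0/0, 1/0/2, 1/1/0, 1/1/2, 1/2/2, 2/0/0, 2/0/2, 2/1/0, 2/1/2, 2/2/2
under PSO → 1/0/0, 1/0/2, 1/1/0, 1/1/2, 1/2/0, 1/2/2, 2/0/0, 2/0/2, 2/1/0, 2/1/2, 2/2/0, 2/2/2
target 1/2/0 ∈ {PSO}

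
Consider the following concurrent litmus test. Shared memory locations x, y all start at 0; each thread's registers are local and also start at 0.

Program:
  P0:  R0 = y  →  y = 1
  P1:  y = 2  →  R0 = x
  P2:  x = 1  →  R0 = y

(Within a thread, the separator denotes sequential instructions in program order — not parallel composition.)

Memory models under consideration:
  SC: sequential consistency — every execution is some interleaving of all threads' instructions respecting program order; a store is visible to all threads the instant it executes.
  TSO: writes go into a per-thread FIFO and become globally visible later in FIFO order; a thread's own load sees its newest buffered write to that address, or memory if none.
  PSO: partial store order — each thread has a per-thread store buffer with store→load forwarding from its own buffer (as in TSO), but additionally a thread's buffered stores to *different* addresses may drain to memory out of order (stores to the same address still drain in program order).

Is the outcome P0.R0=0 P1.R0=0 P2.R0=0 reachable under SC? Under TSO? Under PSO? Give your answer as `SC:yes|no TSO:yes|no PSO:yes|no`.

SC:no TSO:yes PSO:yes

outcome vector order: (P0.R0,P1.R0,P2.R0)
SC: 10 outcomes — {0/0/1; 0/0/2; 0/1/0; 0/1/1; 0/1/2; 2/0/1; 2/0/2; 2/1/0; 2/1/1; 2/1/2}
TSO: 12 outcomes — {0/0/0; 0/0/1; 0/0/2; 0/1/0; 0/1/1; 0/1/2; 2/0/0; 2/0/1; 2/0/2; 2/1/0; 2/1/1; 2/1/2}
PSO: 12 outcomes — {0/0/0; 0/0/1; 0/0/2; 0/1/0; 0/1/1; 0/1/2; 2/0/0; 2/0/1; 2/0/2; 2/1/0; 2/1/1; 2/1/2}
target 0/0/0 ∈ {TSO,PSO}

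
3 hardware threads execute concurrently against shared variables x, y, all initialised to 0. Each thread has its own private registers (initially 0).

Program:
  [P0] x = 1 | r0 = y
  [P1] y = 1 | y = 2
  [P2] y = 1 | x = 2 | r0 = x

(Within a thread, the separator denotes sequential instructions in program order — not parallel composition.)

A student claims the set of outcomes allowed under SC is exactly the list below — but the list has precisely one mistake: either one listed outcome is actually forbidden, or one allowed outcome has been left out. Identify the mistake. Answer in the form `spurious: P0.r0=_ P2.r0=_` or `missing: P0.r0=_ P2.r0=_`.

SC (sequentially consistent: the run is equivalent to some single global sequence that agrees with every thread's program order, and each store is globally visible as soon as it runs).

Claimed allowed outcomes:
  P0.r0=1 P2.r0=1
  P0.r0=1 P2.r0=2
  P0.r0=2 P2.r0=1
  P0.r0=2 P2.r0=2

outcome vector order: (P0.r0,P2.r0)
under SC → 02 11 12 21 22
SC∖claimed = {02}

missing: P0.r0=0 P2.r0=2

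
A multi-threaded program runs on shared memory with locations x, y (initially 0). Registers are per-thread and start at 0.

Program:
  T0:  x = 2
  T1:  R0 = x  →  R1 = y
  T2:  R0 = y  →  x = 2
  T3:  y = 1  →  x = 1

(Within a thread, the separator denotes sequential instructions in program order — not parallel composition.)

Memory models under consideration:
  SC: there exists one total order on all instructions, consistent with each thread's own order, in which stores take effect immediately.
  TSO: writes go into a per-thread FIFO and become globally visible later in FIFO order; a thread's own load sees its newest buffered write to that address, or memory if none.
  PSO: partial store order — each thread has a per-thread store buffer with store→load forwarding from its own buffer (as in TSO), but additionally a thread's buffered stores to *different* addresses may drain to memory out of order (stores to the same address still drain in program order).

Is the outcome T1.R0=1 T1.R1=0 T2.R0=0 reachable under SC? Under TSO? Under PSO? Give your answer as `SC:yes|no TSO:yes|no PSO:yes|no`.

outcome vector order: (T1.R0,T1.R1,T2.R0)
SC (10): <0 0 0> <0 0 1> <0 1 0> <0 1 1> <1 1 0> <1 1 1> <2 0 0> <2 0 1> <2 1 0> <2 1 1>
TSO (10): <0 0 0> <0 0 1> <0 1 0> <0 1 1> <1 1 0> <1 1 1> <2 0 0> <2 0 1> <2 1 0> <2 1 1>
PSO (12): <0 0 0> <0 0 1> <0 1 0> <0 1 1> <1 0 0> <1 0 1> <1 1 0> <1 1 1> <2 0 0> <2 0 1> <2 1 0> <2 1 1>
target <1 0 0> ∈ {PSO}

SC:no TSO:no PSO:yes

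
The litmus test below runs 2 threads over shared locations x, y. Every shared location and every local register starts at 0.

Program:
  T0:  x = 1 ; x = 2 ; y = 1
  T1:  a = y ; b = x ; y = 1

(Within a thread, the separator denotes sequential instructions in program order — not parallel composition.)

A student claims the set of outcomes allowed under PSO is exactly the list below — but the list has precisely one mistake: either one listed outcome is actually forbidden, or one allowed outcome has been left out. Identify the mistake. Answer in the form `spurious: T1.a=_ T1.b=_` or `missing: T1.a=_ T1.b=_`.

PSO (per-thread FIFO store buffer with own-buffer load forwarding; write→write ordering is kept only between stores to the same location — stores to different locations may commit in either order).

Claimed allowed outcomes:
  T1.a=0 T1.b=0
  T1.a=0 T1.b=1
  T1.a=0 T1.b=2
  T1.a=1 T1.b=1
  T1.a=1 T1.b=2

missing: T1.a=1 T1.b=0

outcome vector order: (T1.a,T1.b)
PSO (6): 00; 01; 02; 10; 11; 12
PSO∖claimed = {10}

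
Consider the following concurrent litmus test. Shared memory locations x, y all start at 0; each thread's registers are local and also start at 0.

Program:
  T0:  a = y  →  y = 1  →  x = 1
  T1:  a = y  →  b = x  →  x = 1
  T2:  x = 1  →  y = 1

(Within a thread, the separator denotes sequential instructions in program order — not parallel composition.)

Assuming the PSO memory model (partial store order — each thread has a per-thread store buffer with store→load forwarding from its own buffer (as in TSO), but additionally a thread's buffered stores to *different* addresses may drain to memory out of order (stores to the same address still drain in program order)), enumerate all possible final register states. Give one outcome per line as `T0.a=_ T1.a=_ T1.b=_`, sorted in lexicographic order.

T0.a=0 T1.a=0 T1.b=0
T0.a=0 T1.a=0 T1.b=1
T0.a=0 T1.a=1 T1.b=0
T0.a=0 T1.a=1 T1.b=1
T0.a=1 T1.a=0 T1.b=0
T0.a=1 T1.a=0 T1.b=1
T0.a=1 T1.a=1 T1.b=0
T0.a=1 T1.a=1 T1.b=1

outcome vector order: (T0.a,T1.a,T1.b)
|PSO outcomes| = 8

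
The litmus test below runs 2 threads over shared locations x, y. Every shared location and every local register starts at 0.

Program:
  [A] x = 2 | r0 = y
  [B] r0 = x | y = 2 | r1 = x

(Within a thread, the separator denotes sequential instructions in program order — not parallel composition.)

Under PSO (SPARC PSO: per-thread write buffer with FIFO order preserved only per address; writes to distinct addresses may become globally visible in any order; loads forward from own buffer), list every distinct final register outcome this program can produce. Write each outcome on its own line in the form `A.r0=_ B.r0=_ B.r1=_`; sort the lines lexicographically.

outcome vector order: (A.r0,B.r0,B.r1)
|PSO outcomes| = 6

A.r0=0 B.r0=0 B.r1=0
A.r0=0 B.r0=0 B.r1=2
A.r0=0 B.r0=2 B.r1=2
A.r0=2 B.r0=0 B.r1=0
A.r0=2 B.r0=0 B.r1=2
A.r0=2 B.r0=2 B.r1=2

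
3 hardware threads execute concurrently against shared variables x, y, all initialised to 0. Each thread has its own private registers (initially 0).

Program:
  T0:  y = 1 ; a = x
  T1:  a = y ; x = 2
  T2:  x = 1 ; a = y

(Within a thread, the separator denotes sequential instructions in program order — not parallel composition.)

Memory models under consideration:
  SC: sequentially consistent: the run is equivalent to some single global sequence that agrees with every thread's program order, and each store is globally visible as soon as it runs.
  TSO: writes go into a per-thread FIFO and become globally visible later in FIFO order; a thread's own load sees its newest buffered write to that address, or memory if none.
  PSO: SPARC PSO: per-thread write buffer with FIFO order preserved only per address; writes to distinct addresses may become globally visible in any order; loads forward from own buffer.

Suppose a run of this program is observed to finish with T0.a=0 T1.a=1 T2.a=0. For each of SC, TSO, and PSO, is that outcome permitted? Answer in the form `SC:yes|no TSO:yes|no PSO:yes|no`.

SC:no TSO:yes PSO:yes

outcome vector order: (T0.a,T1.a,T2.a)
under SC → (0,0,1) (0,1,1) (1,0,0) (1,0,1) (1,1,0) (1,1,1) (2,0,0) (2,0,1) (2,1,0) (2,1,1)
under TSO → (0,0,0) (0,0,1) (0,1,0) (0,1,1) (1,0,0) (1,0,1) (1,1,0) (1,1,1) (2,0,0) (2,0,1) (2,1,0) (2,1,1)
under PSO → (0,0,0) (0,0,1) (0,1,0) (0,1,1) (1,0,0) (1,0,1) (1,1,0) (1,1,1) (2,0,0) (2,0,1) (2,1,0) (2,1,1)
target (0,1,0) ∈ {TSO,PSO}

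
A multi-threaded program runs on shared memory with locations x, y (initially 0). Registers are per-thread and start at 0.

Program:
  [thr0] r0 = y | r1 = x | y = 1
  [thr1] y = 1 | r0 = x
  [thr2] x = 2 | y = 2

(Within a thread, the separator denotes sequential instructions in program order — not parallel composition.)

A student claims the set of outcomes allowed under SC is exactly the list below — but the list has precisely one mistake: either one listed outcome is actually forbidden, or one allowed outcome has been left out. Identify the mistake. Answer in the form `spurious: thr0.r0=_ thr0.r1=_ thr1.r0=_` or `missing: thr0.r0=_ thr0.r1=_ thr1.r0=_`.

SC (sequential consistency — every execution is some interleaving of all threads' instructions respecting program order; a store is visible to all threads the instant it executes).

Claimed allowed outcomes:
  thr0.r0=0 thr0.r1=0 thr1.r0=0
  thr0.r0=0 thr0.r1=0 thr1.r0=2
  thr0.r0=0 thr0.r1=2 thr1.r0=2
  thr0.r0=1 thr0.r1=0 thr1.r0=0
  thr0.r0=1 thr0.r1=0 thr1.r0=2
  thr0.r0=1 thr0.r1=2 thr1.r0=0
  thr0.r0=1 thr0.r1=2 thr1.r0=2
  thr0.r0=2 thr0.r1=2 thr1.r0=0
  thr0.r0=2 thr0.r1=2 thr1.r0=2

missing: thr0.r0=0 thr0.r1=2 thr1.r0=0

outcome vector order: (thr0.r0,thr0.r1,thr1.r0)
[SC] allowed = {<0 0 0>, <0 0 2>, <0 2 0>, <0 2 2>, <1 0 0>, <1 0 2>, <1 2 0>, <1 2 2>, <2 2 0>, <2 2 2>}
SC∖claimed = {<0 2 0>}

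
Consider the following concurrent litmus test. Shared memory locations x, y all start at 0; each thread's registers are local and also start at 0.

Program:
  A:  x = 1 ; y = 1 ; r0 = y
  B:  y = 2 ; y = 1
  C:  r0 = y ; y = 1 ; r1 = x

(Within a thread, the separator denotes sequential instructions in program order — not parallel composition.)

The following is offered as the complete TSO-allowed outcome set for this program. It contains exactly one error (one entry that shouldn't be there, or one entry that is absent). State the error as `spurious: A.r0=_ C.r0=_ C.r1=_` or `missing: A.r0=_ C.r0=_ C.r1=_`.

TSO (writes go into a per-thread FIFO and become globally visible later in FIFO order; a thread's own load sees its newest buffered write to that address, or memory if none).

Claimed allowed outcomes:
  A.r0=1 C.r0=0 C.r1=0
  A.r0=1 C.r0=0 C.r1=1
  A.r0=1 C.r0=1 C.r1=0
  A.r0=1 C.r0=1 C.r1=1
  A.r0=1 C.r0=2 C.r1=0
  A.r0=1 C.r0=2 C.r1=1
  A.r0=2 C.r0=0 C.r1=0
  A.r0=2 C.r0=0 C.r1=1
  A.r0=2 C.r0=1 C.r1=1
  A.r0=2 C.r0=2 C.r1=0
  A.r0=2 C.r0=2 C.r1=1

spurious: A.r0=2 C.r0=2 C.r1=0

outcome vector order: (A.r0,C.r0,C.r1)
TSO (10): 1/0/0; 1/0/1; 1/1/0; 1/1/1; 1/2/0; 1/2/1; 2/0/0; 2/0/1; 2/1/1; 2/2/1
claimed∖TSO = {2/2/0}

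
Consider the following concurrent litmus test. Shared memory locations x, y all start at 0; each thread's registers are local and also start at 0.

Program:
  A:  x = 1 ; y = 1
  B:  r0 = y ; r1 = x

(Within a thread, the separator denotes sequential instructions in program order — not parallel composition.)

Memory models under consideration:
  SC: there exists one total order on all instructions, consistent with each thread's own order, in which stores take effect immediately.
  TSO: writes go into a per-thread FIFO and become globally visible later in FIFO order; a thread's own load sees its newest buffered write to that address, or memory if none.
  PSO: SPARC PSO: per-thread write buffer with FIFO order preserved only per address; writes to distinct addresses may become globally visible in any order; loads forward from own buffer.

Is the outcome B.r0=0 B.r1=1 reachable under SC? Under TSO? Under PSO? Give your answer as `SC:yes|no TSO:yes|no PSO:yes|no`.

SC:yes TSO:yes PSO:yes

outcome vector order: (B.r0,B.r1)
[SC] allowed = {0/0 0/1 1/1}
[TSO] allowed = {0/0 0/1 1/1}
[PSO] allowed = {0/0 0/1 1/0 1/1}
target 0/1 ∈ {SC,TSO,PSO}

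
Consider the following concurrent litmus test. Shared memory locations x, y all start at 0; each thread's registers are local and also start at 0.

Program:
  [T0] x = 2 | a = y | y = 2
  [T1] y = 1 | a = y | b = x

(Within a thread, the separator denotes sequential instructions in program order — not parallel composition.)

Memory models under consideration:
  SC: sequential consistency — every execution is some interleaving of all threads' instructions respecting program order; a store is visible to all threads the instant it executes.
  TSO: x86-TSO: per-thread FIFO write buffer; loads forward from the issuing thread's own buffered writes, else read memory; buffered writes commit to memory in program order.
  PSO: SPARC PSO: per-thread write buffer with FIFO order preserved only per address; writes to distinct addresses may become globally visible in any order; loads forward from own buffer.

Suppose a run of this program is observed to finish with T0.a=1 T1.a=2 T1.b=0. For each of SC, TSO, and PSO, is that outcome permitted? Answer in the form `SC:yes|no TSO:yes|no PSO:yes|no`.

SC:no TSO:no PSO:yes

outcome vector order: (T0.a,T1.a,T1.b)
[SC] allowed = {0/1/2, 0/2/2, 1/1/0, 1/1/2, 1/2/2}
[TSO] allowed = {0/1/0, 0/1/2, 0/2/2, 1/1/0, 1/1/2, 1/2/2}
[PSO] allowed = {0/1/0, 0/1/2, 0/2/0, 0/2/2, 1/1/0, 1/1/2, 1/2/0, 1/2/2}
target 1/2/0 ∈ {PSO}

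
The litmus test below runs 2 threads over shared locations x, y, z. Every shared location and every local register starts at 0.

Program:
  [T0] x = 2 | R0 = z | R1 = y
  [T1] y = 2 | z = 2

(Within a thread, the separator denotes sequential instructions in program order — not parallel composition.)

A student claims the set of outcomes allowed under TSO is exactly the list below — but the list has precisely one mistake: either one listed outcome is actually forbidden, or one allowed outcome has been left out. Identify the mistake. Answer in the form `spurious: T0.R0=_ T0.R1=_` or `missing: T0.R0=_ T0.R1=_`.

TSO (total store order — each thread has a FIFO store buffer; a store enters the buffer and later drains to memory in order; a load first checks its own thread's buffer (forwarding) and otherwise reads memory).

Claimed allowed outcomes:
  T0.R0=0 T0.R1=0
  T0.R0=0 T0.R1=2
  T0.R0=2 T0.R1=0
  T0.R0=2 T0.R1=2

spurious: T0.R0=2 T0.R1=0

outcome vector order: (T0.R0,T0.R1)
TSO (3): (0,0), (0,2), (2,2)
claimed∖TSO = {(2,0)}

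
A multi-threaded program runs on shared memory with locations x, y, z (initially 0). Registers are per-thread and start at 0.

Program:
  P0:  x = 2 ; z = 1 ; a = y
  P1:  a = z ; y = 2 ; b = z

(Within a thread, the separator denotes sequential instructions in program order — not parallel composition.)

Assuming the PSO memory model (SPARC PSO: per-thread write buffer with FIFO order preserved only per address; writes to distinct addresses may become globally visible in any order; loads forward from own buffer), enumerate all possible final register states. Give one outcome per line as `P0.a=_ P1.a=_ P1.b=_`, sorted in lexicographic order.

outcome vector order: (P0.a,P1.a,P1.b)
|PSO outcomes| = 6

P0.a=0 P1.a=0 P1.b=0
P0.a=0 P1.a=0 P1.b=1
P0.a=0 P1.a=1 P1.b=1
P0.a=2 P1.a=0 P1.b=0
P0.a=2 P1.a=0 P1.b=1
P0.a=2 P1.a=1 P1.b=1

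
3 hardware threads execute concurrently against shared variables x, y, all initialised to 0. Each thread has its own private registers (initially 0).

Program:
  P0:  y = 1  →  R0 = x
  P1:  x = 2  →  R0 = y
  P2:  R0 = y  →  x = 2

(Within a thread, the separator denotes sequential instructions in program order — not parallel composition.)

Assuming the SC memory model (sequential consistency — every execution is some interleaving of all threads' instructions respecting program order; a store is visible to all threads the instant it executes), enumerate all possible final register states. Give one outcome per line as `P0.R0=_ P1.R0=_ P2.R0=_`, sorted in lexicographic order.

P0.R0=0 P1.R0=1 P2.R0=0
P0.R0=0 P1.R0=1 P2.R0=1
P0.R0=2 P1.R0=0 P2.R0=0
P0.R0=2 P1.R0=0 P2.R0=1
P0.R0=2 P1.R0=1 P2.R0=0
P0.R0=2 P1.R0=1 P2.R0=1

outcome vector order: (P0.R0,P1.R0,P2.R0)
|SC outcomes| = 6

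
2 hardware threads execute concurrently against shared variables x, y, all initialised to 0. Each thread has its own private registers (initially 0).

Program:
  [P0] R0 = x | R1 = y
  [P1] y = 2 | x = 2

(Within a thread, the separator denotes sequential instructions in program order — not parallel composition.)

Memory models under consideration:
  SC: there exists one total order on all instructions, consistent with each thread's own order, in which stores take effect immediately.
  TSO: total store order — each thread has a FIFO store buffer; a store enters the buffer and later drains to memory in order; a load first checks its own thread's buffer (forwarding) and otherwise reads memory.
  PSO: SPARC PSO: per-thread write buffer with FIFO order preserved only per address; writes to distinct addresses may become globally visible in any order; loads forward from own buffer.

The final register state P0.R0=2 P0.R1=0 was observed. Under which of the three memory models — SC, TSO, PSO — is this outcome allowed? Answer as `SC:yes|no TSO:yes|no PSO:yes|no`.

SC:no TSO:no PSO:yes

outcome vector order: (P0.R0,P0.R1)
SC: 3 outcomes — {(0,0), (0,2), (2,2)}
TSO: 3 outcomes — {(0,0), (0,2), (2,2)}
PSO: 4 outcomes — {(0,0), (0,2), (2,0), (2,2)}
target (2,0) ∈ {PSO}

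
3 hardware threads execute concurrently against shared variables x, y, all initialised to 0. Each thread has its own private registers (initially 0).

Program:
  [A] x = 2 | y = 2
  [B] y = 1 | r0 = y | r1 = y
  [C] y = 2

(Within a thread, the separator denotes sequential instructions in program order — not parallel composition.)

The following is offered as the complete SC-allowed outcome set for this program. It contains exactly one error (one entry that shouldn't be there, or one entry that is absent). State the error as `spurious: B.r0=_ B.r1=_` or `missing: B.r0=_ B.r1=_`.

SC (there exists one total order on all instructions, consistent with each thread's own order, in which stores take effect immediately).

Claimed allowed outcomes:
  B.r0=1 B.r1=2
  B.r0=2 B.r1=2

outcome vector order: (B.r0,B.r1)
SC: 3 outcomes — {1/1, 1/2, 2/2}
SC∖claimed = {1/1}

missing: B.r0=1 B.r1=1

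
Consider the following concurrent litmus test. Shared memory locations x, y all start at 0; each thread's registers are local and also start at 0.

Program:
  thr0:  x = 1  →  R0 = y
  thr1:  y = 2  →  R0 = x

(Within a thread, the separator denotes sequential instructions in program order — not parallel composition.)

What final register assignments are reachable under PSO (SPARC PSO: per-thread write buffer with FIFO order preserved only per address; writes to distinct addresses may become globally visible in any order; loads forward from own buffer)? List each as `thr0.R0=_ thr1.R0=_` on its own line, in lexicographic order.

outcome vector order: (thr0.R0,thr1.R0)
|PSO outcomes| = 4

thr0.R0=0 thr1.R0=0
thr0.R0=0 thr1.R0=1
thr0.R0=2 thr1.R0=0
thr0.R0=2 thr1.R0=1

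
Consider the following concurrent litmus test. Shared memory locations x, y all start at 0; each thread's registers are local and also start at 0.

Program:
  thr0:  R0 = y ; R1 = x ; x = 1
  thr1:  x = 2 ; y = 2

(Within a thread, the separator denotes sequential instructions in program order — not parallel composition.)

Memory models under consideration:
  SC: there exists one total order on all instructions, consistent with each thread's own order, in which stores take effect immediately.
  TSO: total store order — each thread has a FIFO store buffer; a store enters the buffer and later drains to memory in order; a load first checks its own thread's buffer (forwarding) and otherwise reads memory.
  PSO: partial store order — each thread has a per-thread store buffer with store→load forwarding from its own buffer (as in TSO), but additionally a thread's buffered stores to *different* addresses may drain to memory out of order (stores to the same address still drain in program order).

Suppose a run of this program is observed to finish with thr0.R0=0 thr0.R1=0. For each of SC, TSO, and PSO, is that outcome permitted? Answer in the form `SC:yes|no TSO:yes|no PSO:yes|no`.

outcome vector order: (thr0.R0,thr0.R1)
[SC] allowed = {<0 0>; <0 2>; <2 2>}
[TSO] allowed = {<0 0>; <0 2>; <2 2>}
[PSO] allowed = {<0 0>; <0 2>; <2 0>; <2 2>}
target <0 0> ∈ {SC,TSO,PSO}

SC:yes TSO:yes PSO:yes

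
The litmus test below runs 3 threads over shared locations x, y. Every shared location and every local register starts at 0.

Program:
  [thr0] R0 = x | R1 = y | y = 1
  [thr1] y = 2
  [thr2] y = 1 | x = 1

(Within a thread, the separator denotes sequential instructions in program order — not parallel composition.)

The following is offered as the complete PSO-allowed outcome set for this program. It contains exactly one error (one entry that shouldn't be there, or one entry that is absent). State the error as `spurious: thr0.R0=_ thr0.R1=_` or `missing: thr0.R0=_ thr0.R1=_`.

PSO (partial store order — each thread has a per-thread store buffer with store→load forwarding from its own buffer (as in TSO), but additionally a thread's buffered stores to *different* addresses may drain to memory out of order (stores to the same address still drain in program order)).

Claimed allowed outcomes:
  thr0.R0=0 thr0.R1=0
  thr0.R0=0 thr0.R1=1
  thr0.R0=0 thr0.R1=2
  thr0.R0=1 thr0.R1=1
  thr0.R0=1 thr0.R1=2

missing: thr0.R0=1 thr0.R1=0

outcome vector order: (thr0.R0,thr0.R1)
[PSO] allowed = {00, 01, 02, 10, 11, 12}
PSO∖claimed = {10}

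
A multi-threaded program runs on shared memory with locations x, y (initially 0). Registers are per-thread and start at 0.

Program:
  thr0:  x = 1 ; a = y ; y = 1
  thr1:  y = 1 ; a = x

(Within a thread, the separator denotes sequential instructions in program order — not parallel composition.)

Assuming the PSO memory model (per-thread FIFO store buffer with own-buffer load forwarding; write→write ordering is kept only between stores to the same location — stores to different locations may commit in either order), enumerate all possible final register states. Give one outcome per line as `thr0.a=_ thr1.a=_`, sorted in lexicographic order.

thr0.a=0 thr1.a=0
thr0.a=0 thr1.a=1
thr0.a=1 thr1.a=0
thr0.a=1 thr1.a=1

outcome vector order: (thr0.a,thr1.a)
|PSO outcomes| = 4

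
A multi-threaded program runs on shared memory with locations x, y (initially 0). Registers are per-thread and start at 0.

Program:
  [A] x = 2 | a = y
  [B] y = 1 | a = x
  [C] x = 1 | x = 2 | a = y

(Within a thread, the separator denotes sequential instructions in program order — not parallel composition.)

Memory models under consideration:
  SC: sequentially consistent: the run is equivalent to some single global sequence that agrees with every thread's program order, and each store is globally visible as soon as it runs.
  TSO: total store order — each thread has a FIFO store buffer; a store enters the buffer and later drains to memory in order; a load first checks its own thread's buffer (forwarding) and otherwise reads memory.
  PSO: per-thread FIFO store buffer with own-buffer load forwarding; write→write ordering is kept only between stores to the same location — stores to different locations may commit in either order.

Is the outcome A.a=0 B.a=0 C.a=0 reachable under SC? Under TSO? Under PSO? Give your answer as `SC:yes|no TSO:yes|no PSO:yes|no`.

SC:no TSO:yes PSO:yes

outcome vector order: (A.a,B.a,C.a)
[SC] allowed = {011 020 021 101 111 120 121}
[TSO] allowed = {000 001 010 011 020 021 100 101 110 111 120 121}
[PSO] allowed = {000 001 010 011 020 021 100 101 110 111 120 121}
target 000 ∈ {TSO,PSO}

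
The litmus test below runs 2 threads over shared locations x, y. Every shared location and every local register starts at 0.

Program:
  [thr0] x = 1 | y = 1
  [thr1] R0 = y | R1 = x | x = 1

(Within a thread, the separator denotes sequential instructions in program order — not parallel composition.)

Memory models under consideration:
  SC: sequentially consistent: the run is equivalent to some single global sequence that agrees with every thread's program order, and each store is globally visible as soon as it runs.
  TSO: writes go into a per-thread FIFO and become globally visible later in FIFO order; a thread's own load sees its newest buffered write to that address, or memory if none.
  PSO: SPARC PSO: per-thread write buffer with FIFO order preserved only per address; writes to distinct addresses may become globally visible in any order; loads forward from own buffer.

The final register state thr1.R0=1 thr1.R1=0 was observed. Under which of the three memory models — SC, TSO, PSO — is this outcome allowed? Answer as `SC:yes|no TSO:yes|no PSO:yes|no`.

SC:no TSO:no PSO:yes

outcome vector order: (thr1.R0,thr1.R1)
under SC → 0/0; 0/1; 1/1
under TSO → 0/0; 0/1; 1/1
under PSO → 0/0; 0/1; 1/0; 1/1
target 1/0 ∈ {PSO}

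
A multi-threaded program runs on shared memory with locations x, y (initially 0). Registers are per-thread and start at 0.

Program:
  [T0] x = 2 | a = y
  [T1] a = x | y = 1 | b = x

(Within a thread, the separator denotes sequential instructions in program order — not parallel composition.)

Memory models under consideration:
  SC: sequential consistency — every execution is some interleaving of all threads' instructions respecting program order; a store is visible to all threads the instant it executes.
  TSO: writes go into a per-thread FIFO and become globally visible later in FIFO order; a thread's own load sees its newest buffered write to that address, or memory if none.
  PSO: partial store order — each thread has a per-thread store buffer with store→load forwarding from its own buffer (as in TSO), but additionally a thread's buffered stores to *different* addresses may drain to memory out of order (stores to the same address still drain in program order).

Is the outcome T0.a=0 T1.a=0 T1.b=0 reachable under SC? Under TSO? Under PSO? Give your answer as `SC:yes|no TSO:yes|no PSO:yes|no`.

SC:no TSO:yes PSO:yes

outcome vector order: (T0.a,T1.a,T1.b)
SC (5): (0,0,2) (0,2,2) (1,0,0) (1,0,2) (1,2,2)
TSO (6): (0,0,0) (0,0,2) (0,2,2) (1,0,0) (1,0,2) (1,2,2)
PSO (6): (0,0,0) (0,0,2) (0,2,2) (1,0,0) (1,0,2) (1,2,2)
target (0,0,0) ∈ {TSO,PSO}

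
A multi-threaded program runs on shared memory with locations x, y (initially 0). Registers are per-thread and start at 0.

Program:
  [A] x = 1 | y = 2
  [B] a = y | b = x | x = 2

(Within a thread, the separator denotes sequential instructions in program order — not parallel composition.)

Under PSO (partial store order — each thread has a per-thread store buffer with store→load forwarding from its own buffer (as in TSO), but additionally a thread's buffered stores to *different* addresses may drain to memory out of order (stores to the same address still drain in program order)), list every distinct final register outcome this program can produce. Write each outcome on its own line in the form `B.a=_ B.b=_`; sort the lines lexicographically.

outcome vector order: (B.a,B.b)
|PSO outcomes| = 4

B.a=0 B.b=0
B.a=0 B.b=1
B.a=2 B.b=0
B.a=2 B.b=1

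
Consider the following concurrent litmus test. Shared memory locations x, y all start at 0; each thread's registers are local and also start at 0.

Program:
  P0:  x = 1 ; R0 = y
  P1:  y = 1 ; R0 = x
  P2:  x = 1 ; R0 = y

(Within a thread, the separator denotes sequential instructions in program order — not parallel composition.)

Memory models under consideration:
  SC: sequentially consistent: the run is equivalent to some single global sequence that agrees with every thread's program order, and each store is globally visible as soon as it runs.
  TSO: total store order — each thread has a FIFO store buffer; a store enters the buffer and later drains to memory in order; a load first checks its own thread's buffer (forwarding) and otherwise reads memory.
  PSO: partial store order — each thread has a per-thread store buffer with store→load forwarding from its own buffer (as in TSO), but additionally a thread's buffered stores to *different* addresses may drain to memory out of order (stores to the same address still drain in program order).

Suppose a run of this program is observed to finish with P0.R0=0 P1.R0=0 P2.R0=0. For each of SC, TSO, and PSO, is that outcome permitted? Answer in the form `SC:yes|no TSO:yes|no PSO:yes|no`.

outcome vector order: (P0.R0,P1.R0,P2.R0)
under SC → 0/1/0; 0/1/1; 1/0/1; 1/1/0; 1/1/1
under TSO → 0/0/0; 0/0/1; 0/1/0; 0/1/1; 1/0/0; 1/0/1; 1/1/0; 1/1/1
under PSO → 0/0/0; 0/0/1; 0/1/0; 0/1/1; 1/0/0; 1/0/1; 1/1/0; 1/1/1
target 0/0/0 ∈ {TSO,PSO}

SC:no TSO:yes PSO:yes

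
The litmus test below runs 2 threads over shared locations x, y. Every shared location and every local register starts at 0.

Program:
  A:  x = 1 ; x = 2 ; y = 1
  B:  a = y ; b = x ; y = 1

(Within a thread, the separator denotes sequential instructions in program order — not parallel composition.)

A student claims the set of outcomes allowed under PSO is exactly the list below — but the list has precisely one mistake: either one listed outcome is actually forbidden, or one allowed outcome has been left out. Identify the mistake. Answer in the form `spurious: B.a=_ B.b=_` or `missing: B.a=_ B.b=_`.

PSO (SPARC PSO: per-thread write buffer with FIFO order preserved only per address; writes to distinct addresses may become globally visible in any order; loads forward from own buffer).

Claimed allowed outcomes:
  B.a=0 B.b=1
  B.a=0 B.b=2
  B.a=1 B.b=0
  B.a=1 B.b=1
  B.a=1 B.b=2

outcome vector order: (B.a,B.b)
[PSO] allowed = {<0 0>, <0 1>, <0 2>, <1 0>, <1 1>, <1 2>}
PSO∖claimed = {<0 0>}

missing: B.a=0 B.b=0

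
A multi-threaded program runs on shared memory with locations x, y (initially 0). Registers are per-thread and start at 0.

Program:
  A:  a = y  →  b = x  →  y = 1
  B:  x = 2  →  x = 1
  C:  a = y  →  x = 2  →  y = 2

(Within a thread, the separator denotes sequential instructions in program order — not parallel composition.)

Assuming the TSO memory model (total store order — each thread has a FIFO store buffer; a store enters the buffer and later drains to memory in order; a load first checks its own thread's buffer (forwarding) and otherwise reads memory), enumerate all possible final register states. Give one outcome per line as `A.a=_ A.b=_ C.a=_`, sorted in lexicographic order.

outcome vector order: (A.a,A.b,C.a)
|TSO outcomes| = 8

A.a=0 A.b=0 C.a=0
A.a=0 A.b=0 C.a=1
A.a=0 A.b=1 C.a=0
A.a=0 A.b=1 C.a=1
A.a=0 A.b=2 C.a=0
A.a=0 A.b=2 C.a=1
A.a=2 A.b=1 C.a=0
A.a=2 A.b=2 C.a=0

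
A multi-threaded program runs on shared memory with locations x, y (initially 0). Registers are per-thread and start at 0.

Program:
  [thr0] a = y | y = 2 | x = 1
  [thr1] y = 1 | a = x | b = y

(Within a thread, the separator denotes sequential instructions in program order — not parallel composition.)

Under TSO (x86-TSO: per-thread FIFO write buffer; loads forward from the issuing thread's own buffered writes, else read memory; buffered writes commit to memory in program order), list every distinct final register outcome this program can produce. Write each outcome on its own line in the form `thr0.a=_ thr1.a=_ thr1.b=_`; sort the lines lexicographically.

outcome vector order: (thr0.a,thr1.a,thr1.b)
|TSO outcomes| = 7

thr0.a=0 thr1.a=0 thr1.b=1
thr0.a=0 thr1.a=0 thr1.b=2
thr0.a=0 thr1.a=1 thr1.b=1
thr0.a=0 thr1.a=1 thr1.b=2
thr0.a=1 thr1.a=0 thr1.b=1
thr0.a=1 thr1.a=0 thr1.b=2
thr0.a=1 thr1.a=1 thr1.b=2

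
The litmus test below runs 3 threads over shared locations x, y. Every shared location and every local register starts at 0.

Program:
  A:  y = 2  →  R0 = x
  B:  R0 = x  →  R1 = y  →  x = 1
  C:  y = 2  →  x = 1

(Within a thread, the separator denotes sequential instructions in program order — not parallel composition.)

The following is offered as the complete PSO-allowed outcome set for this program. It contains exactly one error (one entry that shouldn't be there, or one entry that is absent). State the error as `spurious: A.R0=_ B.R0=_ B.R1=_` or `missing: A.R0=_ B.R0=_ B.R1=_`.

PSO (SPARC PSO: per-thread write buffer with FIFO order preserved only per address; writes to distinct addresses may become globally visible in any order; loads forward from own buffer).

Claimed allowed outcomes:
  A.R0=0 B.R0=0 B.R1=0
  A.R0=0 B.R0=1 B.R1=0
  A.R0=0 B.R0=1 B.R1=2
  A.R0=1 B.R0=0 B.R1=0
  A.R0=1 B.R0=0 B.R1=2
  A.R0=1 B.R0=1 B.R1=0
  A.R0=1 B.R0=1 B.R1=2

missing: A.R0=0 B.R0=0 B.R1=2

outcome vector order: (A.R0,B.R0,B.R1)
PSO (8): 000; 002; 010; 012; 100; 102; 110; 112
PSO∖claimed = {002}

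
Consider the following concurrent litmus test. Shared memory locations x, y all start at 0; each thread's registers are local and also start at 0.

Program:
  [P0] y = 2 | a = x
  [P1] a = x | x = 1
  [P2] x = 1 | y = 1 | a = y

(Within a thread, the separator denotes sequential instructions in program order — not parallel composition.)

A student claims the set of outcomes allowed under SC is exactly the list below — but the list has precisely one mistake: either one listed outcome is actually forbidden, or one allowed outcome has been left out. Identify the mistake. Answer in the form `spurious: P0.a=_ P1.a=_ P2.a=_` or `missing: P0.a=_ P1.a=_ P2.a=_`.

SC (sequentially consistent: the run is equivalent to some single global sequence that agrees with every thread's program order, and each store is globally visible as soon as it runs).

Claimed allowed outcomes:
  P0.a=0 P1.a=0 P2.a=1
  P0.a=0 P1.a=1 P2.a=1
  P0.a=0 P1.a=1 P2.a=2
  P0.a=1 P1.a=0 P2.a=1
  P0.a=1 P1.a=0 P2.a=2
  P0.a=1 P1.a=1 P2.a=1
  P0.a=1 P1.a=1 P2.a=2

spurious: P0.a=0 P1.a=1 P2.a=2

outcome vector order: (P0.a,P1.a,P2.a)
SC (6): <0 0 1>; <0 1 1>; <1 0 1>; <1 0 2>; <1 1 1>; <1 1 2>
claimed∖SC = {<0 1 2>}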